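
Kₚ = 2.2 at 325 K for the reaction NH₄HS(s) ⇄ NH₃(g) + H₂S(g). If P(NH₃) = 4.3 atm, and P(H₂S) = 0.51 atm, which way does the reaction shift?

(NH₄HS is a pure solid — omitted from Qₚ.)
Qₚ = P(NH₃)·P(H₂S) = (4.3)·(0.51) = 2.2
Qₚ = 2.2 = Kₚ, so the system is already at equilibrium.

neither direction; the system is at equilibrium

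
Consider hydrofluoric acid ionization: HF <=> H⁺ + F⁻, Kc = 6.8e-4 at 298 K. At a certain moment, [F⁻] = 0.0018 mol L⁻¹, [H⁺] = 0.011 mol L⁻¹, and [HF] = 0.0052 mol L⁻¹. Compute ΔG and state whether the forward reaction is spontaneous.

Qc = [H⁺]·[F⁻] / [HF] = (0.011)·(0.0018) / (0.0052) = 0.00381
ΔG = RT ln(Qc/Kc) = (8.314 J mol⁻¹ K⁻¹)(298 K) × ln(0.00381/6.8e-4)
   = (2.478 kJ/mol)(1.723) = 4.27 kJ/mol
ΔG > 0, so the forward reaction is non-spontaneous (proceeds in reverse).

ΔG = 4.27 kJ/mol; the forward reaction is non-spontaneous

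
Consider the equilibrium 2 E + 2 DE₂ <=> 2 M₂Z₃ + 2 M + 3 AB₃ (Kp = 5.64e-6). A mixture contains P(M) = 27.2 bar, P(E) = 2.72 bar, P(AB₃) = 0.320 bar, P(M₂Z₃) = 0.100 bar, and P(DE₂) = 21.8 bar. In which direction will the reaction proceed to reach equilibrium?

Qp = P(M₂Z₃)²·P(M)²·P(AB₃)³ / (P(E)²·P(DE₂)²) = (0.100)²·(27.2)²·(0.320)³ / ((2.72)²·(21.8)²) = 6.90e-5
Qp = 6.90e-5 > Kp = 5.64e-6, so the reverse reaction proceeds.

toward reactants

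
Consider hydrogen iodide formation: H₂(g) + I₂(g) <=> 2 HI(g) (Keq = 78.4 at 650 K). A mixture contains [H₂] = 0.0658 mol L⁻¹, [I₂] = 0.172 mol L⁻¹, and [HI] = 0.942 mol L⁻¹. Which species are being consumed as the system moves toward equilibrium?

none (at equilibrium)

Q = [HI]² / ([H₂]·[I₂]) = (0.942)² / ((0.0658)·(0.172)) = 78.4
Q = 78.4 = Keq; the system is at equilibrium.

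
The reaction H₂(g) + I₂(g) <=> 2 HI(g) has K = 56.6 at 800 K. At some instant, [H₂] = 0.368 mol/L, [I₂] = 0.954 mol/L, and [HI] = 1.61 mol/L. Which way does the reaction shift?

Q = [HI]² / ([H₂]·[I₂]) = (1.61)² / ((0.368)·(0.954)) = 7.38
Q = 7.38 < K = 56.6, so the forward reaction proceeds.

toward products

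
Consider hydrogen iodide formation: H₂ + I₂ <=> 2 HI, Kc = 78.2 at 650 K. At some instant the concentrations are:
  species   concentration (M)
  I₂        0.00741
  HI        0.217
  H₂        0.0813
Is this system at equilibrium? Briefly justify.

yes, at equilibrium

Qc = [HI]² / ([H₂]·[I₂]) = (0.217)² / ((0.0813)·(0.00741)) = 78.2
Qc = 78.2 = Kc; the system is at equilibrium.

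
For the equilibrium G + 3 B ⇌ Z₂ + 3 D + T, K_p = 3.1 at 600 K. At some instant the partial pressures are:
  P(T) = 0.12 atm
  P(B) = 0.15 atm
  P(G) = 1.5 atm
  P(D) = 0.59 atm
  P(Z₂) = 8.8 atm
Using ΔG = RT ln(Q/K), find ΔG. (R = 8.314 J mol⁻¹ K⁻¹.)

ΔG = 13.1 kJ/mol

Q_p = P(Z₂)·P(D)³·P(T) / (P(G)·P(B)³) = (8.8)·(0.59)³·(0.12) / ((1.5)·(0.15)³) = 42.8
ΔG = RT ln(Q_p/K_p) = (8.314 J mol⁻¹ K⁻¹)(600 K) × ln(42.8/3.1)
   = (4.988 kJ/mol)(2.625) = 13.1 kJ/mol
ΔG > 0, so the forward reaction is non-spontaneous (proceeds in reverse).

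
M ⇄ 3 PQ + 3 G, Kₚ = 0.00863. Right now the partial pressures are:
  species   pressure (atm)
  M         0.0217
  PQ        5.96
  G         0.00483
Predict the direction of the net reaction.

toward products

Qₚ = P(PQ)³·P(G)³ / P(M) = (5.96)³·(0.00483)³ / (0.0217) = 0.00110
Qₚ = 0.00110 < Kₚ = 0.00863, so the forward reaction proceeds.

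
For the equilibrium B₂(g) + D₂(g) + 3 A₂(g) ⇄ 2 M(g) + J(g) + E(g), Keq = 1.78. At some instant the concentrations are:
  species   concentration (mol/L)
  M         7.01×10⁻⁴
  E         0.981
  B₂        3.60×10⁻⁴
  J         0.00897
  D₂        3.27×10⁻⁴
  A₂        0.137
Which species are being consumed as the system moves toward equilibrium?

Q = [M]²·[J]·[E] / ([B₂]·[D₂]·[A₂]³) = (7.01×10⁻⁴)²·(0.00897)·(0.981) / ((3.60×10⁻⁴)·(3.27×10⁻⁴)·(0.137)³) = 14.3
Q = 14.3 > Keq = 1.78: net reverse reaction.

M, J, E (products)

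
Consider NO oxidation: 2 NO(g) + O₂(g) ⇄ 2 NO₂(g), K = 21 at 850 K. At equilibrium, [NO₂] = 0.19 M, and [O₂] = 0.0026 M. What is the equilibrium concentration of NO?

[NO] = 0.81 M

At equilibrium, K = [NO₂]² / ([NO]²·[O₂]) = 21.
(0.19)² / (([NO])²·(0.0026)) = 21
[NO]² = 0.661 ⇒ [NO] = 0.81 M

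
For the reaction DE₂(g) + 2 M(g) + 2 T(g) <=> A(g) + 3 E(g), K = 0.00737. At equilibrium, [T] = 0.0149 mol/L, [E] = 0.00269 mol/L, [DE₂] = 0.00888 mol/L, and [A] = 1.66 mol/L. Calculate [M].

[M] = 1.49 mol/L

At equilibrium, K = [A]·[E]³ / ([DE₂]·[M]²·[T]²) = 0.00737.
(1.66)·(0.00269)³ / ((0.00888)·([M])²·(0.0149)²) = 0.00737
[M]² = 2.22 ⇒ [M] = 1.49 mol/L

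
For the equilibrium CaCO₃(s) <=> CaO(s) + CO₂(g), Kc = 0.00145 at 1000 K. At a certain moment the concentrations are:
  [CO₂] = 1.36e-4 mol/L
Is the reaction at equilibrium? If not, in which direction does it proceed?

(CaCO₃, CaO are pure solids — omitted from Qc.)
Qc = [CO₂] = 1.36e-4
Qc = 1.36e-4 < Kc = 0.00145, so the forward reaction proceeds.

toward products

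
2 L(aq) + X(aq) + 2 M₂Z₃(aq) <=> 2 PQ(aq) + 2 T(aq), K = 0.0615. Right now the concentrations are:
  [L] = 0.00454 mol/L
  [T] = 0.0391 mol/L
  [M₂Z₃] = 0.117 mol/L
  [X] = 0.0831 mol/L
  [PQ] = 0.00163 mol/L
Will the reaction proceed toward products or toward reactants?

in the reverse direction

Q = [PQ]²·[T]² / ([L]²·[X]·[M₂Z₃]²) = (0.00163)²·(0.0391)² / ((0.00454)²·(0.0831)·(0.117)²) = 0.173
Q = 0.173 > K = 0.0615, so the reverse reaction proceeds.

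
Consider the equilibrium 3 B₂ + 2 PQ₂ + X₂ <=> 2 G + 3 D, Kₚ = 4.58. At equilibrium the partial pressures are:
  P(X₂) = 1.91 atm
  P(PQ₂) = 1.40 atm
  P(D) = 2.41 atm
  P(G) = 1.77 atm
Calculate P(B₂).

At equilibrium, Kₚ = P(G)²·P(D)³ / (P(B₂)³·P(PQ₂)²·P(X₂)) = 4.58.
(1.77)²·(2.41)³ / ((P(B₂))³·(1.40)²·(1.91)) = 4.58
P(B₂)³ = 2.56 ⇒ P(B₂) = 1.37 atm

P(B₂) = 1.37 atm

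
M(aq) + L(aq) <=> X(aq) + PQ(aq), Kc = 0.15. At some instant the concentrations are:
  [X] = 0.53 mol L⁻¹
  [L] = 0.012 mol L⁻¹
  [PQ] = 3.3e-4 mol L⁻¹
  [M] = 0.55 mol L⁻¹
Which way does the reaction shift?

Qc = [X]·[PQ] / ([M]·[L]) = (0.53)·(3.3e-4) / ((0.55)·(0.012)) = 0.026
Qc = 0.026 < Kc = 0.15, so the forward reaction proceeds.

forward (toward products)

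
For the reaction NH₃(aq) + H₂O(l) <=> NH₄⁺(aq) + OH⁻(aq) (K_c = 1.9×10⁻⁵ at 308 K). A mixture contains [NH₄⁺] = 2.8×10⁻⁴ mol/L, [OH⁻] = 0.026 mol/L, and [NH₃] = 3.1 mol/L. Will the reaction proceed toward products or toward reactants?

(H₂O is a pure liquid — omitted from Q_c.)
Q_c = [NH₄⁺]·[OH⁻] / [NH₃] = (2.8×10⁻⁴)·(0.026) / (3.1) = 2.3×10⁻⁶
Q_c = 2.3×10⁻⁶ < K_c = 1.9×10⁻⁵, so the forward reaction proceeds.

to the right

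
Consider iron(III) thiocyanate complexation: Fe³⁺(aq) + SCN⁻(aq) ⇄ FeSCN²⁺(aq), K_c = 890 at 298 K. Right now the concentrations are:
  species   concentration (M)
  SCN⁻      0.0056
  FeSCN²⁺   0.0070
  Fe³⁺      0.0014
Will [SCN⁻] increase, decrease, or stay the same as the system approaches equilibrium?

Q_c = [FeSCN²⁺] / ([Fe³⁺]·[SCN⁻]) = (0.0070) / ((0.0014)·(0.0056)) = 890
Q_c = 890 = K_c; the system is at equilibrium.

stay the same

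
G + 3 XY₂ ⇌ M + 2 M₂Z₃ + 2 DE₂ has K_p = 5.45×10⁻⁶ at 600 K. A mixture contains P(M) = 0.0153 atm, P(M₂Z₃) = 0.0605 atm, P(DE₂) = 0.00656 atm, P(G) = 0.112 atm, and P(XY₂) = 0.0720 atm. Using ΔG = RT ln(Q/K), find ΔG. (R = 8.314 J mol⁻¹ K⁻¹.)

ΔG = 11.8 kJ/mol

Q_p = P(M)·P(M₂Z₃)²·P(DE₂)² / (P(G)·P(XY₂)³) = (0.0153)·(0.0605)²·(0.00656)² / ((0.112)·(0.0720)³) = 5.76×10⁻⁵
ΔG = RT ln(Q_p/K_p) = (8.314 J mol⁻¹ K⁻¹)(600 K) × ln(5.76×10⁻⁵/5.45×10⁻⁶)
   = (4.988 kJ/mol)(2.358) = 11.8 kJ/mol
ΔG > 0, so the forward reaction is non-spontaneous (proceeds in reverse).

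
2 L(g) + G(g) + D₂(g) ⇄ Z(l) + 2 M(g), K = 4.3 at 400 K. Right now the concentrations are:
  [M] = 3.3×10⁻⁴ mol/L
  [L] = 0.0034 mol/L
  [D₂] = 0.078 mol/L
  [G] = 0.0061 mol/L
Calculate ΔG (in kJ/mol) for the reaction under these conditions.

(Z is a pure liquid — omitted from Q.)
Q = [M]² / ([L]²·[G]·[D₂]) = (3.3×10⁻⁴)² / ((0.0034)²·(0.0061)·(0.078)) = 19.8
ΔG = RT ln(Q/K) = (8.314 J mol⁻¹ K⁻¹)(400 K) × ln(19.8/4.3)
   = (3.326 kJ/mol)(1.527) = 5.08 kJ/mol
ΔG > 0, so the forward reaction is non-spontaneous (proceeds in reverse).

ΔG = 5.08 kJ/mol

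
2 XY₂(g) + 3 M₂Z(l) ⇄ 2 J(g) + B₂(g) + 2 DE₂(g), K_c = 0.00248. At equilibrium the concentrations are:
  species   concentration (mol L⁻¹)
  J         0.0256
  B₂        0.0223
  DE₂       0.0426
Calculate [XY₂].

[XY₂] = 0.00327 mol L⁻¹

(M₂Z is a pure liquid — omitted from K_c.)
At equilibrium, K_c = [J]²·[B₂]·[DE₂]² / [XY₂]² = 0.00248.
(0.0256)²·(0.0223)·(0.0426)² / ([XY₂])² = 0.00248
[XY₂]² = 1.07×10⁻⁵ ⇒ [XY₂] = 0.00327 mol L⁻¹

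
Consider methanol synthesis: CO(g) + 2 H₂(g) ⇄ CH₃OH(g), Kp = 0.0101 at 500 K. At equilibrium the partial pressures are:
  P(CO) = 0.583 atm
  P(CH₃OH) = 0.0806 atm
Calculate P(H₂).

At equilibrium, Kp = P(CH₃OH) / (P(CO)·P(H₂)²) = 0.0101.
(0.0806) / ((0.583)·(P(H₂))²) = 0.0101
P(H₂)² = 13.7 ⇒ P(H₂) = 3.70 atm

P(H₂) = 3.70 atm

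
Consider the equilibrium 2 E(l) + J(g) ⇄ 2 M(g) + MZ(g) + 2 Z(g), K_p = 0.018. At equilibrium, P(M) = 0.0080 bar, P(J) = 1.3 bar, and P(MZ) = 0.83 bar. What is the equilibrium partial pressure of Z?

P(Z) = 21 bar

(E is a pure liquid — omitted from K_p.)
At equilibrium, K_p = P(M)²·P(MZ)·P(Z)² / P(J) = 0.018.
(0.0080)²·(0.83)·(P(Z))² / (1.3) = 0.018
P(Z)² = 441 ⇒ P(Z) = 21 bar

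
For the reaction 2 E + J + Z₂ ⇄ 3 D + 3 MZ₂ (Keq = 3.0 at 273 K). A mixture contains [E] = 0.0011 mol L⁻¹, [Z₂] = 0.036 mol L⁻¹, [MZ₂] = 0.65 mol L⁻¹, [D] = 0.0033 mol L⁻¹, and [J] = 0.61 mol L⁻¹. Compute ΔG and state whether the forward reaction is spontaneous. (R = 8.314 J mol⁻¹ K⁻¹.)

Q = [D]³·[MZ₂]³ / ([E]²·[J]·[Z₂]) = (0.0033)³·(0.65)³ / ((0.0011)²·(0.61)·(0.036)) = 0.371
ΔG = RT ln(Q/Keq) = (8.314 J mol⁻¹ K⁻¹)(273 K) × ln(0.371/3.0)
   = (2.270 kJ/mol)(-2.090) = -4.74 kJ/mol
ΔG < 0, so the forward reaction is spontaneous (proceeds forward).

ΔG = -4.74 kJ/mol; the forward reaction is spontaneous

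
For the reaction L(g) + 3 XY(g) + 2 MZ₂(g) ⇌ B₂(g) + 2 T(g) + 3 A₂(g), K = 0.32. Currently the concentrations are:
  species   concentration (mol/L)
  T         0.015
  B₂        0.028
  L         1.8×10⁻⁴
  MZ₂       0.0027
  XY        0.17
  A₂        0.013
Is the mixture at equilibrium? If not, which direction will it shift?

no; Q > K, reaction proceeds in reverse

Q = [B₂]·[T]²·[A₂]³ / ([L]·[XY]³·[MZ₂]²) = (0.028)·(0.015)²·(0.013)³ / ((1.8×10⁻⁴)·(0.17)³·(0.0027)²) = 2.1
Q = 2.1 > K = 0.32: net reverse reaction.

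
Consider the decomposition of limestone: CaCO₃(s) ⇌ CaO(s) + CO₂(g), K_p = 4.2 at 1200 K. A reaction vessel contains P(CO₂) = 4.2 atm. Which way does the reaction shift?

(CaCO₃, CaO are pure solids — omitted from Q_p.)
Q_p = P(CO₂) = 4.2
Q_p = 4.2 = K_p, so the system is already at equilibrium.

no net change (already at equilibrium)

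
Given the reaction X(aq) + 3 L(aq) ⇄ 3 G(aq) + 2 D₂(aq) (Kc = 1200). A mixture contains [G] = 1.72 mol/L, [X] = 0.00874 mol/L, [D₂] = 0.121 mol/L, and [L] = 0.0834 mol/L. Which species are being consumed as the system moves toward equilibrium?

G, D₂ (products)

Qc = [G]³·[D₂]² / ([X]·[L]³) = (1.72)³·(0.121)² / ((0.00874)·(0.0834)³) = 14700
Qc = 14700 > Kc = 1200: net reverse reaction.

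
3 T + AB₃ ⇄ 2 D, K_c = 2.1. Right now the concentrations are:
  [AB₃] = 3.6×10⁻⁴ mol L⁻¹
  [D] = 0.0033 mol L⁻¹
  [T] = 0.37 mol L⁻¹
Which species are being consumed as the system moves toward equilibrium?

Q_c = [D]² / ([T]³·[AB₃]) = (0.0033)² / ((0.37)³·(3.6×10⁻⁴)) = 0.60
Q_c = 0.60 < K_c = 2.1: net forward reaction.

T, AB₃ (reactants)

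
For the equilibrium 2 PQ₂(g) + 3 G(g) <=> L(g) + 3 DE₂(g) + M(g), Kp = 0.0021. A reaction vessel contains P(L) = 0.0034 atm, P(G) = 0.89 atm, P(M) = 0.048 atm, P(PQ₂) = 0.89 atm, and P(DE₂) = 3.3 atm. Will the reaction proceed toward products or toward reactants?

Qp = P(L)·P(DE₂)³·P(M) / (P(PQ₂)²·P(G)³) = (0.0034)·(3.3)³·(0.048) / ((0.89)²·(0.89)³) = 0.011
Qp = 0.011 > Kp = 0.0021, so the reverse reaction proceeds.

toward reactants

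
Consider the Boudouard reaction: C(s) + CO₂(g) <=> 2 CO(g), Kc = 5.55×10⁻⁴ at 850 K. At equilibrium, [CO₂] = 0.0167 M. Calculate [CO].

(C is a pure solid — omitted from Kc.)
At equilibrium, Kc = [CO]² / [CO₂] = 5.55×10⁻⁴.
([CO])² / (0.0167) = 5.55×10⁻⁴
[CO]² = 9.27×10⁻⁶ ⇒ [CO] = 0.00304 M

[CO] = 0.00304 M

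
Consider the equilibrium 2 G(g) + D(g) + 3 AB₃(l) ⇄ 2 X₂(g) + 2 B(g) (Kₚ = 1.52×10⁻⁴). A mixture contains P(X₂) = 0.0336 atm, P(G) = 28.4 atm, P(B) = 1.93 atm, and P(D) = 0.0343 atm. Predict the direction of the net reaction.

(AB₃ is a pure liquid — omitted from Qₚ.)
Qₚ = P(X₂)²·P(B)² / (P(G)²·P(D)) = (0.0336)²·(1.93)² / ((28.4)²·(0.0343)) = 1.52×10⁻⁴
Qₚ = 1.52×10⁻⁴ = Kₚ, so the system is already at equilibrium.

at equilibrium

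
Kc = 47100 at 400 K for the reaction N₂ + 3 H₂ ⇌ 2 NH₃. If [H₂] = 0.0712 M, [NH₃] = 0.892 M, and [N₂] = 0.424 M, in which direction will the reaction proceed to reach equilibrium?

Qc = [NH₃]² / ([N₂]·[H₂]³) = (0.892)² / ((0.424)·(0.0712)³) = 5200
Qc = 5200 < Kc = 47100, so the forward reaction proceeds.

to the right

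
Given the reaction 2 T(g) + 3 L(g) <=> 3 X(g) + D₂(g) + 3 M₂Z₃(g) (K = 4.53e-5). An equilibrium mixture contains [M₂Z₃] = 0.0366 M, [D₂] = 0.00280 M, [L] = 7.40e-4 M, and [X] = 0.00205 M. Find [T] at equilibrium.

[T] = 0.254 M

At equilibrium, K = [X]³·[D₂]·[M₂Z₃]³ / ([T]²·[L]³) = 4.53e-5.
(0.00205)³·(0.00280)·(0.0366)³ / (([T])²·(7.40e-4)³) = 4.53e-5
[T]² = 0.0644 ⇒ [T] = 0.254 M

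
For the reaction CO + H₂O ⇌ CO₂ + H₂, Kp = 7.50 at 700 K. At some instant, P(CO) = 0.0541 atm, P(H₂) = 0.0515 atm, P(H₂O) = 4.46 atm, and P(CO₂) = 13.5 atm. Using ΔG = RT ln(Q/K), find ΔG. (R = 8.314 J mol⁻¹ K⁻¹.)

Qp = P(CO₂)·P(H₂) / (P(CO)·P(H₂O)) = (13.5)·(0.0515) / ((0.0541)·(4.46)) = 2.88
ΔG = RT ln(Qp/Kp) = (8.314 J mol⁻¹ K⁻¹)(700 K) × ln(2.88/7.50)
   = (5.820 kJ/mol)(-0.9571) = -5.57 kJ/mol
ΔG < 0, so the forward reaction is spontaneous (proceeds forward).

ΔG = -5.57 kJ/mol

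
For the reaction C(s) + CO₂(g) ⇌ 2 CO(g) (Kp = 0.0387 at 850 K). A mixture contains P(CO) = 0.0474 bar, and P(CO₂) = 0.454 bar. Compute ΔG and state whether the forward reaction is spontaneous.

ΔG = -14.5 kJ/mol; the forward reaction is spontaneous

(C is a pure solid — omitted from Qp.)
Qp = P(CO)² / P(CO₂) = (0.0474)² / (0.454) = 0.00495
ΔG = RT ln(Qp/Kp) = (8.314 J mol⁻¹ K⁻¹)(850 K) × ln(0.00495/0.0387)
   = (7.067 kJ/mol)(-2.056) = -14.5 kJ/mol
ΔG < 0, so the forward reaction is spontaneous (proceeds forward).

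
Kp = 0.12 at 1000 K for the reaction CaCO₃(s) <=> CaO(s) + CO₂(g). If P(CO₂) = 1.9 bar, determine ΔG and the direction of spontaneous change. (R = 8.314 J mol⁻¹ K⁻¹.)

ΔG = 23.0 kJ/mol; the forward reaction is non-spontaneous

(CaCO₃, CaO are pure solids — omitted from Qp.)
Qp = P(CO₂) = 1.90
ΔG = RT ln(Qp/Kp) = (8.314 J mol⁻¹ K⁻¹)(1000 K) × ln(1.90/0.12)
   = (8.314 kJ/mol)(2.762) = 23.0 kJ/mol
ΔG > 0, so the forward reaction is non-spontaneous (proceeds in reverse).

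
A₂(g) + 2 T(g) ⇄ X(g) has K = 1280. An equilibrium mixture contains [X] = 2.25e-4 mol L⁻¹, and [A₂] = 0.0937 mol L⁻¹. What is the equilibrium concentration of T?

[T] = 0.00137 mol L⁻¹

At equilibrium, K = [X] / ([A₂]·[T]²) = 1280.
(2.25e-4) / ((0.0937)·([T])²) = 1280
[T]² = 1.88e-6 ⇒ [T] = 0.00137 mol L⁻¹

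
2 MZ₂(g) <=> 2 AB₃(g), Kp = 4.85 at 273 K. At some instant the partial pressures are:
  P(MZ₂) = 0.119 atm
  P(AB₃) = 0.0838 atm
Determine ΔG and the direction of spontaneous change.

ΔG = -5.18 kJ/mol; the forward reaction is spontaneous

Qp = P(AB₃)² / P(MZ₂)² = (0.0838)² / (0.119)² = 0.496
ΔG = RT ln(Qp/Kp) = (8.314 J mol⁻¹ K⁻¹)(273 K) × ln(0.496/4.85)
   = (2.270 kJ/mol)(-2.280) = -5.18 kJ/mol
ΔG < 0, so the forward reaction is spontaneous (proceeds forward).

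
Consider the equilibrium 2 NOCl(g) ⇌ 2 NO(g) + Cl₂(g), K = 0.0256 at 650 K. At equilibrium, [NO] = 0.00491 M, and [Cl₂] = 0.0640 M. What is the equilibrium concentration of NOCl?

[NOCl] = 0.00776 M

At equilibrium, K = [NO]²·[Cl₂] / [NOCl]² = 0.0256.
(0.00491)²·(0.0640) / ([NOCl])² = 0.0256
[NOCl]² = 6.03e-5 ⇒ [NOCl] = 0.00776 M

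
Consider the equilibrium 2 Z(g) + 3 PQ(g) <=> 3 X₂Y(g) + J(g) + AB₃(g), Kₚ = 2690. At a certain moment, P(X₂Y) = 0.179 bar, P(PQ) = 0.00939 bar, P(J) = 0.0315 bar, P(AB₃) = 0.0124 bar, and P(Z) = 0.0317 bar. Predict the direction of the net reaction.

at equilibrium

Qₚ = P(X₂Y)³·P(J)·P(AB₃) / (P(Z)²·P(PQ)³) = (0.179)³·(0.0315)·(0.0124) / ((0.0317)²·(0.00939)³) = 2690
Qₚ = 2690 = Kₚ, so the system is already at equilibrium.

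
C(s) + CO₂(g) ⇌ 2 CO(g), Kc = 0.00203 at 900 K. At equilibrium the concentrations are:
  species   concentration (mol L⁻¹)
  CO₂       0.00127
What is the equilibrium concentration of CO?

[CO] = 0.00161 mol L⁻¹

(C is a pure solid — omitted from Kc.)
At equilibrium, Kc = [CO]² / [CO₂] = 0.00203.
([CO])² / (0.00127) = 0.00203
[CO]² = 2.58e-6 ⇒ [CO] = 0.00161 mol L⁻¹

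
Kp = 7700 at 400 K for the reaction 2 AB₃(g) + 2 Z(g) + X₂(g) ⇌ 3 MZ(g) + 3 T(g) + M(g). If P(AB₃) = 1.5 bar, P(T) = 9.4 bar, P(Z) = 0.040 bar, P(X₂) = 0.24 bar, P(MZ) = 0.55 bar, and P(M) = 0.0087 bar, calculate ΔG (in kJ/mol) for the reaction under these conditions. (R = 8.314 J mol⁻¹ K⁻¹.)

ΔG = -5.69 kJ/mol

Qp = P(MZ)³·P(T)³·P(M) / (P(AB₃)²·P(Z)²·P(X₂)) = (0.55)³·(9.4)³·(0.0087) / ((1.5)²·(0.040)²·(0.24)) = 1390
ΔG = RT ln(Qp/Kp) = (8.314 J mol⁻¹ K⁻¹)(400 K) × ln(1390/7700)
   = (3.326 kJ/mol)(-1.712) = -5.69 kJ/mol
ΔG < 0, so the forward reaction is spontaneous (proceeds forward).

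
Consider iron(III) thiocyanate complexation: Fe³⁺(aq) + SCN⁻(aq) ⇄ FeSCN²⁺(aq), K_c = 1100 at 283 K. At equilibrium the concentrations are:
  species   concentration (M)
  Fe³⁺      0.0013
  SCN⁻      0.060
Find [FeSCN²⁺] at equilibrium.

At equilibrium, K_c = [FeSCN²⁺] / ([Fe³⁺]·[SCN⁻]) = 1100.
([FeSCN²⁺]) / ((0.0013)·(0.060)) = 1100
[FeSCN²⁺] = 0.0858 = 0.086 M

[FeSCN²⁺] = 0.086 M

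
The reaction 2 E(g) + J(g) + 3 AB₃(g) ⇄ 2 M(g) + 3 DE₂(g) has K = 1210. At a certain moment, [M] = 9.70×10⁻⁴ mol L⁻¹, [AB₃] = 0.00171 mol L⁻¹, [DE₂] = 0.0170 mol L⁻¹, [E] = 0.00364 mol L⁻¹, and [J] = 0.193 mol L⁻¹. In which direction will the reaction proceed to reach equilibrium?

forward (toward products)

Q = [M]²·[DE₂]³ / ([E]²·[J]·[AB₃]³) = (9.70×10⁻⁴)²·(0.0170)³ / ((0.00364)²·(0.193)·(0.00171)³) = 362
Q = 362 < K = 1210, so the forward reaction proceeds.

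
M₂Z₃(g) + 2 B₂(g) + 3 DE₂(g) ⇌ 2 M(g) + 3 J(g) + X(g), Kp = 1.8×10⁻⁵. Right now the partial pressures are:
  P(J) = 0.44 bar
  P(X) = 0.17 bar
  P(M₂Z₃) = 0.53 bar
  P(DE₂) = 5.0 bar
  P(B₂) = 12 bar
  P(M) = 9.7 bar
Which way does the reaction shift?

Qp = P(M)²·P(J)³·P(X) / (P(M₂Z₃)·P(B₂)²·P(DE₂)³) = (9.7)²·(0.44)³·(0.17) / ((0.53)·(12)²·(5.0)³) = 1.4×10⁻⁴
Qp = 1.4×10⁻⁴ > Kp = 1.8×10⁻⁵, so the reverse reaction proceeds.

reverse (toward reactants)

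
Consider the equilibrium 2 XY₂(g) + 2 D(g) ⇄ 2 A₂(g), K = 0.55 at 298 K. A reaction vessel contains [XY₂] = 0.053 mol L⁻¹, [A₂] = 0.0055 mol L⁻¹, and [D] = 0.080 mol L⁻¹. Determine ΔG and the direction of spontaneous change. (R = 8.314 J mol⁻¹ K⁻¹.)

Q = [A₂]² / ([XY₂]²·[D]²) = (0.0055)² / ((0.053)²·(0.080)²) = 1.68
ΔG = RT ln(Q/K) = (8.314 J mol⁻¹ K⁻¹)(298 K) × ln(1.68/0.55)
   = (2.478 kJ/mol)(1.117) = 2.77 kJ/mol
ΔG > 0, so the forward reaction is non-spontaneous (proceeds in reverse).

ΔG = 2.77 kJ/mol; the forward reaction is non-spontaneous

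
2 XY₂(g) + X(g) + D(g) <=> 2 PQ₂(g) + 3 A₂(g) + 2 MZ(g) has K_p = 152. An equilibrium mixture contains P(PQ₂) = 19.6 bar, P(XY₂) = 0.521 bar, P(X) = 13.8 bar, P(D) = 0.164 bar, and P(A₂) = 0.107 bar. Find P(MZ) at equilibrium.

At equilibrium, K_p = P(PQ₂)²·P(A₂)³·P(MZ)² / (P(XY₂)²·P(X)·P(D)) = 152.
(19.6)²·(0.107)³·(P(MZ))² / ((0.521)²·(13.8)·(0.164)) = 152
P(MZ)² = 198 ⇒ P(MZ) = 14.1 bar

P(MZ) = 14.1 bar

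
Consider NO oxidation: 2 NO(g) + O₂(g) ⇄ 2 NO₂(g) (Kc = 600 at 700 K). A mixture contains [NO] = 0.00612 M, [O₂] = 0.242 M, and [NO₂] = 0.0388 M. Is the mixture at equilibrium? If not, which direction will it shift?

Qc = [NO₂]² / ([NO]²·[O₂]) = (0.0388)² / ((0.00612)²·(0.242)) = 166
Qc = 166 < Kc = 600: net forward reaction.

no; Q < K, reaction proceeds forward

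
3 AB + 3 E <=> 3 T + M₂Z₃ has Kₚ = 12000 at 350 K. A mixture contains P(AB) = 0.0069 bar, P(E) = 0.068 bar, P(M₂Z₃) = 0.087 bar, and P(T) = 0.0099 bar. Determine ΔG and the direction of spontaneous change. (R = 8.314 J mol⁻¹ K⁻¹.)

Qₚ = P(T)³·P(M₂Z₃) / (P(AB)³·P(E)³) = (0.0099)³·(0.087) / ((0.0069)³·(0.068)³) = 817
ΔG = RT ln(Qₚ/Kₚ) = (8.314 J mol⁻¹ K⁻¹)(350 K) × ln(817/12000)
   = (2.910 kJ/mol)(-2.687) = -7.82 kJ/mol
ΔG < 0, so the forward reaction is spontaneous (proceeds forward).

ΔG = -7.82 kJ/mol; the forward reaction is spontaneous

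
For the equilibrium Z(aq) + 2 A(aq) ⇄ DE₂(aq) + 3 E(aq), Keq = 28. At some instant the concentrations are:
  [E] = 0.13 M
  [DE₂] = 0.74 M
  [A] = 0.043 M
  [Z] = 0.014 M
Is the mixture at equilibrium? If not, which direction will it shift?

no; Q > K, reaction proceeds in reverse

Q = [DE₂]·[E]³ / ([Z]·[A]²) = (0.74)·(0.13)³ / ((0.014)·(0.043)²) = 63
Q = 63 > Keq = 28: net reverse reaction.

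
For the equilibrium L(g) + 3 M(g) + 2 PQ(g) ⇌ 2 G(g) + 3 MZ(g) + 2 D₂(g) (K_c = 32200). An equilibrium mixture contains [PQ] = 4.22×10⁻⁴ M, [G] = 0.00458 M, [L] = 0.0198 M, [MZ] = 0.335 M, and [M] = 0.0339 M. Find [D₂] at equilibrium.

At equilibrium, K_c = [G]²·[MZ]³·[D₂]² / ([L]·[M]³·[PQ]²) = 32200.
(0.00458)²·(0.335)³·([D₂])² / ((0.0198)·(0.0339)³·(4.22×10⁻⁴)²) = 32200
[D₂]² = 0.00561 ⇒ [D₂] = 0.0749 M

[D₂] = 0.0749 M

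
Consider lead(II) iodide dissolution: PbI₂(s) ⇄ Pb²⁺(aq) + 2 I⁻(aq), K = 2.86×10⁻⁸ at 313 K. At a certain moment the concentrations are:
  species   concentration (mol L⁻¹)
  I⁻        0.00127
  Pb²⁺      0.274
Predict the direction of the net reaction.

(PbI₂ is a pure solid — omitted from Q.)
Q = [Pb²⁺]·[I⁻]² = (0.274)·(0.00127)² = 4.42×10⁻⁷
Q = 4.42×10⁻⁷ > K = 2.86×10⁻⁸, so the reverse reaction proceeds.

reverse (toward reactants)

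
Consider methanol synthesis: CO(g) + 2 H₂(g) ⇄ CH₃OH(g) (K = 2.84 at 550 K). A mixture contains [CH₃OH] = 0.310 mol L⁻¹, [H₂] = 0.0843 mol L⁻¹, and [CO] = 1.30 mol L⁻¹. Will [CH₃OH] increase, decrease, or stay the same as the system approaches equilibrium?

Q = [CH₃OH] / ([CO]·[H₂]²) = (0.310) / ((1.30)·(0.0843)²) = 33.6
Q = 33.6 > K = 2.84: net reverse reaction.
CH₃OH is a product, so it decreases.

decrease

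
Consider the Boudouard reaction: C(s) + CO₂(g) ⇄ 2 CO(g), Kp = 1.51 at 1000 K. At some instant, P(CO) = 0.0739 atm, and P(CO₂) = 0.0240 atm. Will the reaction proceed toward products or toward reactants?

(C is a pure solid — omitted from Qp.)
Qp = P(CO)² / P(CO₂) = (0.0739)² / (0.0240) = 0.228
Qp = 0.228 < Kp = 1.51, so the forward reaction proceeds.

in the forward direction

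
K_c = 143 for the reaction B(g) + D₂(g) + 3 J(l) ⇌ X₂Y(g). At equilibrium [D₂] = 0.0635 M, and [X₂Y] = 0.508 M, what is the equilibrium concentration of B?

[B] = 0.0559 M

(J is a pure liquid — omitted from K_c.)
At equilibrium, K_c = [X₂Y] / ([B]·[D₂]) = 143.
(0.508) / (([B])·(0.0635)) = 143
[B] = 0.0559 M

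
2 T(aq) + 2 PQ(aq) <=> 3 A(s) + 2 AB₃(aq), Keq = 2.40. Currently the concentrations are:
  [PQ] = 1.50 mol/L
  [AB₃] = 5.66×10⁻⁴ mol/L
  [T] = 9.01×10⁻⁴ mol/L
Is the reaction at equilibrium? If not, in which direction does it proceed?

in the forward direction

(A is a pure solid — omitted from Q.)
Q = [AB₃]² / ([T]²·[PQ]²) = (5.66×10⁻⁴)² / ((9.01×10⁻⁴)²·(1.50)²) = 0.175
Q = 0.175 < Keq = 2.40, so the forward reaction proceeds.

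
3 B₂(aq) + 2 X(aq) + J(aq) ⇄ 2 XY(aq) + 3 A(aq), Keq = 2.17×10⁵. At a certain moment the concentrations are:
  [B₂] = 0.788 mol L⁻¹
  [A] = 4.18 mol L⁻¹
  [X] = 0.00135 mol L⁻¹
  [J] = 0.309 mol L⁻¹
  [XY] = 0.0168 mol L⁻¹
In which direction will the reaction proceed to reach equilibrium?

Q = [XY]²·[A]³ / ([B₂]³·[X]²·[J]) = (0.0168)²·(4.18)³ / ((0.788)³·(0.00135)²·(0.309)) = 74800
Q = 74800 < Keq = 2.17×10⁵, so the forward reaction proceeds.

in the forward direction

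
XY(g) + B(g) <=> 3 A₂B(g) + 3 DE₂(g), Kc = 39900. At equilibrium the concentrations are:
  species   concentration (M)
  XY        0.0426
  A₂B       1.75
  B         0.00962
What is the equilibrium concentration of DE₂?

At equilibrium, Kc = [A₂B]³·[DE₂]³ / ([XY]·[B]) = 39900.
(1.75)³·([DE₂])³ / ((0.0426)·(0.00962)) = 39900
[DE₂]³ = 3.05 ⇒ [DE₂] = 1.45 M

[DE₂] = 1.45 M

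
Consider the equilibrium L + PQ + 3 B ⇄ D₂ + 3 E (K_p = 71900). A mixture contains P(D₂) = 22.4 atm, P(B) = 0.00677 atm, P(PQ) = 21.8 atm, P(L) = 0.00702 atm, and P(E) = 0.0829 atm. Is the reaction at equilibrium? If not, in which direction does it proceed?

Q_p = P(D₂)·P(E)³ / (P(L)·P(PQ)·P(B)³) = (22.4)·(0.0829)³ / ((0.00702)·(21.8)·(0.00677)³) = 2.69×10⁵
Q_p = 2.69×10⁵ > K_p = 71900, so the reverse reaction proceeds.

reverse (toward reactants)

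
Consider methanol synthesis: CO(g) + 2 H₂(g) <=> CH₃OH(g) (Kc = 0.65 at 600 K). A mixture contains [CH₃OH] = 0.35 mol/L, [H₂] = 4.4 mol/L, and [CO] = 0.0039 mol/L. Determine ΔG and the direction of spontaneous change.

Qc = [CH₃OH] / ([CO]·[H₂]²) = (0.35) / ((0.0039)·(4.4)²) = 4.64
ΔG = RT ln(Qc/Kc) = (8.314 J mol⁻¹ K⁻¹)(600 K) × ln(4.64/0.65)
   = (4.988 kJ/mol)(1.965) = 9.80 kJ/mol
ΔG > 0, so the forward reaction is non-spontaneous (proceeds in reverse).

ΔG = 9.80 kJ/mol; the forward reaction is non-spontaneous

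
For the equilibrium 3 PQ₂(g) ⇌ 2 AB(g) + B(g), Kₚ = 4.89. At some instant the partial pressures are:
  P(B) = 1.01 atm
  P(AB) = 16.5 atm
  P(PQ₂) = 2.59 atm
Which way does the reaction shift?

Qₚ = P(AB)²·P(B) / P(PQ₂)³ = (16.5)²·(1.01) / (2.59)³ = 15.8
Qₚ = 15.8 > Kₚ = 4.89, so the reverse reaction proceeds.

toward reactants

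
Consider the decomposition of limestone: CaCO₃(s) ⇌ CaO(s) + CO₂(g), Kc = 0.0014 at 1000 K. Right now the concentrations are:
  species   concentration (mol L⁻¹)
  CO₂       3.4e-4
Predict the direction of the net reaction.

(CaCO₃, CaO are pure solids — omitted from Qc.)
Qc = [CO₂] = 3.4e-4
Qc = 3.4e-4 < Kc = 0.0014, so the forward reaction proceeds.

in the forward direction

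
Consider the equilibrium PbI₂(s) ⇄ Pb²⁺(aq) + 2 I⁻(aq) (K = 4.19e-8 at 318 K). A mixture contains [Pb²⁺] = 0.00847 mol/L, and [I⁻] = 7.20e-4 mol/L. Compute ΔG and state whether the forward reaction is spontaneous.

ΔG = -5.96 kJ/mol; the forward reaction is spontaneous

(PbI₂ is a pure solid — omitted from Q.)
Q = [Pb²⁺]·[I⁻]² = (0.00847)·(7.20e-4)² = 4.39e-9
ΔG = RT ln(Q/K) = (8.314 J mol⁻¹ K⁻¹)(318 K) × ln(4.39e-9/4.19e-8)
   = (2.644 kJ/mol)(-2.256) = -5.96 kJ/mol
ΔG < 0, so the forward reaction is spontaneous (proceeds forward).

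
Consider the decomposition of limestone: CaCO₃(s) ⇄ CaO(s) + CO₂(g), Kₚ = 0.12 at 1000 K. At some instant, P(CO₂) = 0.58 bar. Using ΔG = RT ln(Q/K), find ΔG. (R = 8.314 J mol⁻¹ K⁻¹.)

(CaCO₃, CaO are pure solids — omitted from Qₚ.)
Qₚ = P(CO₂) = 0.580
ΔG = RT ln(Qₚ/Kₚ) = (8.314 J mol⁻¹ K⁻¹)(1000 K) × ln(0.580/0.12)
   = (8.314 kJ/mol)(1.576) = 13.1 kJ/mol
ΔG > 0, so the forward reaction is non-spontaneous (proceeds in reverse).

ΔG = 13.1 kJ/mol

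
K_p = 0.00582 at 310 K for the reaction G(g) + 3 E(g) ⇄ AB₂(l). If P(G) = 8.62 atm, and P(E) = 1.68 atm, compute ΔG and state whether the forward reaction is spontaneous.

ΔG = 3.70 kJ/mol; the forward reaction is non-spontaneous

(AB₂ is a pure liquid — omitted from Q_p.)
Q_p = 1 / (P(G)·P(E)³) = 1 / ((8.62)·(1.68)³) = 0.0245
ΔG = RT ln(Q_p/K_p) = (8.314 J mol⁻¹ K⁻¹)(310 K) × ln(0.0245/0.00582)
   = (2.577 kJ/mol)(1.437) = 3.70 kJ/mol
ΔG > 0, so the forward reaction is non-spontaneous (proceeds in reverse).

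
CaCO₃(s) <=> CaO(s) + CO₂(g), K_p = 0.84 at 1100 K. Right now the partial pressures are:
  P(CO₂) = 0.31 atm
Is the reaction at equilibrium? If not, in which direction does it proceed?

toward products

(CaCO₃, CaO are pure solids — omitted from Q_p.)
Q_p = P(CO₂) = 0.31
Q_p = 0.31 < K_p = 0.84, so the forward reaction proceeds.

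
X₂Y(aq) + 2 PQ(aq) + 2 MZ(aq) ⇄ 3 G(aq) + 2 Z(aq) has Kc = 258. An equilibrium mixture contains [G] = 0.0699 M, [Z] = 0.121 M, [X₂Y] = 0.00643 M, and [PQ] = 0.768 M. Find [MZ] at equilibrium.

At equilibrium, Kc = [G]³·[Z]² / ([X₂Y]·[PQ]²·[MZ]²) = 258.
(0.0699)³·(0.121)² / ((0.00643)·(0.768)²·([MZ])²) = 258
[MZ]² = 5.11e-6 ⇒ [MZ] = 0.00226 M

[MZ] = 0.00226 M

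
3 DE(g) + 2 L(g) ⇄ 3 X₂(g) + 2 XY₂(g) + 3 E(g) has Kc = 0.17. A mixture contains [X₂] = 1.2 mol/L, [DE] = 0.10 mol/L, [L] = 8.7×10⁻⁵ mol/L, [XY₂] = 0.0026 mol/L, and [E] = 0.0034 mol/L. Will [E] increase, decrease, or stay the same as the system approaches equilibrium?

Qc = [X₂]³·[XY₂]²·[E]³ / ([DE]³·[L]²) = (1.2)³·(0.0026)²·(0.0034)³ / ((0.10)³·(8.7×10⁻⁵)²) = 0.061
Qc = 0.061 < Kc = 0.17: net forward reaction.
E is a product, so it increases.

increase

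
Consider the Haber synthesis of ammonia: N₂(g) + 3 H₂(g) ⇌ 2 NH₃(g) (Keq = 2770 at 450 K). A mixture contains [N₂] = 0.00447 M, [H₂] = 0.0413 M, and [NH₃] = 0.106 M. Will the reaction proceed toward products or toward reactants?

Q = [NH₃]² / ([N₂]·[H₂]³) = (0.106)² / ((0.00447)·(0.0413)³) = 35700
Q = 35700 > Keq = 2770, so the reverse reaction proceeds.

reverse (toward reactants)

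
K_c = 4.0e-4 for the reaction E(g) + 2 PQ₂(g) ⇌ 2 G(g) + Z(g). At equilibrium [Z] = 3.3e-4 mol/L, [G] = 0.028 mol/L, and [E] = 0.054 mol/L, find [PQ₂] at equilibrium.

[PQ₂] = 0.11 mol/L

At equilibrium, K_c = [G]²·[Z] / ([E]·[PQ₂]²) = 4.0e-4.
(0.028)²·(3.3e-4) / ((0.054)·([PQ₂])²) = 4.0e-4
[PQ₂]² = 0.0120 ⇒ [PQ₂] = 0.11 mol/L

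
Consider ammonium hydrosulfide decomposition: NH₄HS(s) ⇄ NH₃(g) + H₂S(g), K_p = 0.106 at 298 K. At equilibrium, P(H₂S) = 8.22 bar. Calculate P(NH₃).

P(NH₃) = 0.0129 bar

(NH₄HS is a pure solid — omitted from K_p.)
At equilibrium, K_p = P(NH₃)·P(H₂S) = 0.106.
(P(NH₃))·(8.22) = 0.106
P(NH₃) = 0.0129 bar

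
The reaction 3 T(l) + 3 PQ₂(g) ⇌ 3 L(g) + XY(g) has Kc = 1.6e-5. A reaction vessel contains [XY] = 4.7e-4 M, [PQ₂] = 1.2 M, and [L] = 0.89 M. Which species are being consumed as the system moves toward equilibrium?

L, XY (products)

(T is a pure liquid — omitted from Qc.)
Qc = [L]³·[XY] / [PQ₂]³ = (0.89)³·(4.7e-4) / (1.2)³ = 1.9e-4
Qc = 1.9e-4 > Kc = 1.6e-5: net reverse reaction.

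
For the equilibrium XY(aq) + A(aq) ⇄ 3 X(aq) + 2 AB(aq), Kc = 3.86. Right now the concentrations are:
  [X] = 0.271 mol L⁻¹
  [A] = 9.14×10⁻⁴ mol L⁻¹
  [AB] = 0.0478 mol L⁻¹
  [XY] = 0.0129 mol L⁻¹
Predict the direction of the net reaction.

no net change (already at equilibrium)

Qc = [X]³·[AB]² / ([XY]·[A]) = (0.271)³·(0.0478)² / ((0.0129)·(9.14×10⁻⁴)) = 3.86
Qc = 3.86 = Kc, so the system is already at equilibrium.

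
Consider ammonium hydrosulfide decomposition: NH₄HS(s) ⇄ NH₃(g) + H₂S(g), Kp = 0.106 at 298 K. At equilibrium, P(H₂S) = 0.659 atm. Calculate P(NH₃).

(NH₄HS is a pure solid — omitted from Kp.)
At equilibrium, Kp = P(NH₃)·P(H₂S) = 0.106.
(P(NH₃))·(0.659) = 0.106
P(NH₃) = 0.161 atm

P(NH₃) = 0.161 atm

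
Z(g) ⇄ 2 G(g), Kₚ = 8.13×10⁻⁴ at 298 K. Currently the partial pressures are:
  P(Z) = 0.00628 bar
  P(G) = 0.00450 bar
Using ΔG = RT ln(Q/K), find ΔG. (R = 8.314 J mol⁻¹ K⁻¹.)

ΔG = 3.41 kJ/mol

Qₚ = P(G)² / P(Z) = (0.00450)² / (0.00628) = 0.00322
ΔG = RT ln(Qₚ/Kₚ) = (8.314 J mol⁻¹ K⁻¹)(298 K) × ln(0.00322/8.13×10⁻⁴)
   = (2.478 kJ/mol)(1.376) = 3.41 kJ/mol
ΔG > 0, so the forward reaction is non-spontaneous (proceeds in reverse).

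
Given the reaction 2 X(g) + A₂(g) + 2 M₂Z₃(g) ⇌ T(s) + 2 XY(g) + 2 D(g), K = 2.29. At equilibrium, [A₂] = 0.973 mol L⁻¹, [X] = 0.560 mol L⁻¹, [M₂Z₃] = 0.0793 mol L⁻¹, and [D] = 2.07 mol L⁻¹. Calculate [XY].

[XY] = 0.0320 mol L⁻¹

(T is a pure solid — omitted from K.)
At equilibrium, K = [XY]²·[D]² / ([X]²·[A₂]·[M₂Z₃]²) = 2.29.
([XY])²·(2.07)² / ((0.560)²·(0.973)·(0.0793)²) = 2.29
[XY]² = 0.00103 ⇒ [XY] = 0.0320 mol L⁻¹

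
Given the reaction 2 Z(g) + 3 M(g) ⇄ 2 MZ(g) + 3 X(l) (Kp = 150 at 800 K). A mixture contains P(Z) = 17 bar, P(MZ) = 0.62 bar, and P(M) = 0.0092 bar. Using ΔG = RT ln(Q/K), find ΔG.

ΔG = 16.2 kJ/mol

(X is a pure liquid — omitted from Qp.)
Qp = P(MZ)² / (P(Z)²·P(M)³) = (0.62)² / ((17)²·(0.0092)³) = 1710
ΔG = RT ln(Qp/Kp) = (8.314 J mol⁻¹ K⁻¹)(800 K) × ln(1710/150)
   = (6.651 kJ/mol)(2.434) = 16.2 kJ/mol
ΔG > 0, so the forward reaction is non-spontaneous (proceeds in reverse).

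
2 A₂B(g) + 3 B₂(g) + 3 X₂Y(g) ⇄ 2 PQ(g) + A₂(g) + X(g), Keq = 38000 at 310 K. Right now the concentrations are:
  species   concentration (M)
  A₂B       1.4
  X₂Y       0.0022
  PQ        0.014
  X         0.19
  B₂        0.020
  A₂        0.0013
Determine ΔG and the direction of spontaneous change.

Q = [PQ]²·[A₂]·[X] / ([A₂B]²·[B₂]³·[X₂Y]³) = (0.014)²·(0.0013)·(0.19) / ((1.4)²·(0.020)³·(0.0022)³) = 2.90×10⁵
ΔG = RT ln(Q/Keq) = (8.314 J mol⁻¹ K⁻¹)(310 K) × ln(2.90×10⁵/38000)
   = (2.577 kJ/mol)(2.032) = 5.24 kJ/mol
ΔG > 0, so the forward reaction is non-spontaneous (proceeds in reverse).

ΔG = 5.24 kJ/mol; the forward reaction is non-spontaneous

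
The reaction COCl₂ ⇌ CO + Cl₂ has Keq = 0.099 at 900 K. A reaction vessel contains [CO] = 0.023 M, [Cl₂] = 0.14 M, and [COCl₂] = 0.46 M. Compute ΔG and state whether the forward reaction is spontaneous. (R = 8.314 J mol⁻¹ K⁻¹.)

ΔG = -19.8 kJ/mol; the forward reaction is spontaneous

Q = [CO]·[Cl₂] / [COCl₂] = (0.023)·(0.14) / (0.46) = 0.00700
ΔG = RT ln(Q/Keq) = (8.314 J mol⁻¹ K⁻¹)(900 K) × ln(0.00700/0.099)
   = (7.483 kJ/mol)(-2.649) = -19.8 kJ/mol
ΔG < 0, so the forward reaction is spontaneous (proceeds forward).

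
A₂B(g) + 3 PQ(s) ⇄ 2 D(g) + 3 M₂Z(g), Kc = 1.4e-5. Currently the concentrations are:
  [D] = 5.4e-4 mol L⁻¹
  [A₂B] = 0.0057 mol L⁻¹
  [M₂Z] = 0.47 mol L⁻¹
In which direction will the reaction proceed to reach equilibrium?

in the forward direction

(PQ is a pure solid — omitted from Qc.)
Qc = [D]²·[M₂Z]³ / [A₂B] = (5.4e-4)²·(0.47)³ / (0.0057) = 5.3e-6
Qc = 5.3e-6 < Kc = 1.4e-5, so the forward reaction proceeds.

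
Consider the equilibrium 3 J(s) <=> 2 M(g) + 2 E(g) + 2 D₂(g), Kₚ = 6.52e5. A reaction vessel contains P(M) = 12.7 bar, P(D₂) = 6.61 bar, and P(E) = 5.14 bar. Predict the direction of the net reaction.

(J is a pure solid — omitted from Qₚ.)
Qₚ = P(M)²·P(E)²·P(D₂)² = (12.7)²·(5.14)²·(6.61)² = 1.86e5
Qₚ = 1.86e5 < Kₚ = 6.52e5, so the forward reaction proceeds.

to the right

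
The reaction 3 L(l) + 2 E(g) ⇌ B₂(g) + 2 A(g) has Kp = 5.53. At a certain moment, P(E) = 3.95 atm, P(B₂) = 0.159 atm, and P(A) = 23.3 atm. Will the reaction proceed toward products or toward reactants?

(L is a pure liquid — omitted from Qp.)
Qp = P(B₂)·P(A)² / P(E)² = (0.159)·(23.3)² / (3.95)² = 5.53
Qp = 5.53 = Kp, so the system is already at equilibrium.

neither direction; the system is at equilibrium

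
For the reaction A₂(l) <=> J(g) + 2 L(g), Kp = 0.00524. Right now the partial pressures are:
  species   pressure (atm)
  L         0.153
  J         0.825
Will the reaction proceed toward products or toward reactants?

(A₂ is a pure liquid — omitted from Qp.)
Qp = P(J)·P(L)² = (0.825)·(0.153)² = 0.0193
Qp = 0.0193 > Kp = 0.00524, so the reverse reaction proceeds.

to the left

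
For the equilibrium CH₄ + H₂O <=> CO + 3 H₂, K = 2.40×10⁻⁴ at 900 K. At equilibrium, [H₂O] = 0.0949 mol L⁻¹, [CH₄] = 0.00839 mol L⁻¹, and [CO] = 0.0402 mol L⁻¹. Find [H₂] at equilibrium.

At equilibrium, K = [CO]·[H₂]³ / ([CH₄]·[H₂O]) = 2.40×10⁻⁴.
(0.0402)·([H₂])³ / ((0.00839)·(0.0949)) = 2.40×10⁻⁴
[H₂]³ = 4.75×10⁻⁶ ⇒ [H₂] = 0.0168 mol L⁻¹

[H₂] = 0.0168 mol L⁻¹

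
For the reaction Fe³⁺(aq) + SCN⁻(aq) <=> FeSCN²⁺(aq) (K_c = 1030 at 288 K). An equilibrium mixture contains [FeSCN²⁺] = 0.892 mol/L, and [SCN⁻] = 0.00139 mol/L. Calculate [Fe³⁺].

At equilibrium, K_c = [FeSCN²⁺] / ([Fe³⁺]·[SCN⁻]) = 1030.
(0.892) / (([Fe³⁺])·(0.00139)) = 1030
[Fe³⁺] = 0.623 mol/L

[Fe³⁺] = 0.623 mol/L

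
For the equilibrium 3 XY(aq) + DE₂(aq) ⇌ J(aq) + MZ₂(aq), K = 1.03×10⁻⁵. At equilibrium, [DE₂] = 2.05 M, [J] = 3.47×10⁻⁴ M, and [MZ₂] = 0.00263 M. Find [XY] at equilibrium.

[XY] = 0.351 M

At equilibrium, K = [J]·[MZ₂] / ([XY]³·[DE₂]) = 1.03×10⁻⁵.
(3.47×10⁻⁴)·(0.00263) / (([XY])³·(2.05)) = 1.03×10⁻⁵
[XY]³ = 0.0432 ⇒ [XY] = 0.351 M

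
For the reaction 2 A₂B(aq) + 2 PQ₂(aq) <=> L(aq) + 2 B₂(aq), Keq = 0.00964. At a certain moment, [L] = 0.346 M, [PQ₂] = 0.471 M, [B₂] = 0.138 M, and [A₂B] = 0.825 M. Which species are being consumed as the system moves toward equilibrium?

L, B₂ (products)

Q = [L]·[B₂]² / ([A₂B]²·[PQ₂]²) = (0.346)·(0.138)² / ((0.825)²·(0.471)²) = 0.0436
Q = 0.0436 > Keq = 0.00964: net reverse reaction.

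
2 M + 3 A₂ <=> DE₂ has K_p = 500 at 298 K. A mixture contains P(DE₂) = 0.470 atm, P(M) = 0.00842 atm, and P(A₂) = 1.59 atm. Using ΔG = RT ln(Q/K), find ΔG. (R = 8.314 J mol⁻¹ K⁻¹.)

Q_p = P(DE₂) / (P(M)²·P(A₂)³) = (0.470) / ((0.00842)²·(1.59)³) = 1650
ΔG = RT ln(Q_p/K_p) = (8.314 J mol⁻¹ K⁻¹)(298 K) × ln(1650/500)
   = (2.478 kJ/mol)(1.194) = 2.96 kJ/mol
ΔG > 0, so the forward reaction is non-spontaneous (proceeds in reverse).

ΔG = 2.96 kJ/mol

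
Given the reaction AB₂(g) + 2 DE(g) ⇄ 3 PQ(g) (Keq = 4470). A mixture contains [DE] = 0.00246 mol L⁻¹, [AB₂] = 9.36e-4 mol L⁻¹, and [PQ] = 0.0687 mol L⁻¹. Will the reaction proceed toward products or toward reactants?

in the reverse direction

Q = [PQ]³ / ([AB₂]·[DE]²) = (0.0687)³ / ((9.36e-4)·(0.00246)²) = 57200
Q = 57200 > Keq = 4470, so the reverse reaction proceeds.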